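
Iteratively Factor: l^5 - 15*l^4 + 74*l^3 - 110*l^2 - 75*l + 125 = (l - 5)*(l^4 - 10*l^3 + 24*l^2 + 10*l - 25) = (l - 5)*(l + 1)*(l^3 - 11*l^2 + 35*l - 25) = (l - 5)^2*(l + 1)*(l^2 - 6*l + 5) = (l - 5)^2*(l - 1)*(l + 1)*(l - 5)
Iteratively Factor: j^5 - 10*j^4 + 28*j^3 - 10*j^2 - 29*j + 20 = (j + 1)*(j^4 - 11*j^3 + 39*j^2 - 49*j + 20) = (j - 1)*(j + 1)*(j^3 - 10*j^2 + 29*j - 20) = (j - 4)*(j - 1)*(j + 1)*(j^2 - 6*j + 5) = (j - 5)*(j - 4)*(j - 1)*(j + 1)*(j - 1)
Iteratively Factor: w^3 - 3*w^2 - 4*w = (w + 1)*(w^2 - 4*w) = (w - 4)*(w + 1)*(w)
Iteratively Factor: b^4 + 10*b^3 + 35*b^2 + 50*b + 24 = (b + 1)*(b^3 + 9*b^2 + 26*b + 24) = (b + 1)*(b + 3)*(b^2 + 6*b + 8) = (b + 1)*(b + 3)*(b + 4)*(b + 2)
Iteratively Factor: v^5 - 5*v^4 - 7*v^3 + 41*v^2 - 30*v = (v)*(v^4 - 5*v^3 - 7*v^2 + 41*v - 30) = v*(v + 3)*(v^3 - 8*v^2 + 17*v - 10) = v*(v - 5)*(v + 3)*(v^2 - 3*v + 2) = v*(v - 5)*(v - 1)*(v + 3)*(v - 2)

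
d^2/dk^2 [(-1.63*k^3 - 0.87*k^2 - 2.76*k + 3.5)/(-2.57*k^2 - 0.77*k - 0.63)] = (1.4210854715202e-14*k^5 + 29.67035*k^3 - 142.410324*k^2 - 64.487514*k + 5.196254)/(16.974593*k^6 + 15.257319*k^5 + 17.05452*k^4 + 7.936775*k^3 + 4.18068*k^2 + 0.916839*k + 0.250047)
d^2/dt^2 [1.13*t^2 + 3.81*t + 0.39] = 2.26000000000000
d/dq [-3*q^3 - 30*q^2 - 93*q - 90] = -9*q^2 - 60*q - 93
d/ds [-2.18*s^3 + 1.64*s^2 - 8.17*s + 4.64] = -6.54*s^2 + 3.28*s - 8.17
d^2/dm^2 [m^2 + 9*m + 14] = 2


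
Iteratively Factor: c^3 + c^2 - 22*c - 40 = (c - 5)*(c^2 + 6*c + 8) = (c - 5)*(c + 4)*(c + 2)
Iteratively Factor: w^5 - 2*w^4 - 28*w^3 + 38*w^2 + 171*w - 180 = (w + 3)*(w^4 - 5*w^3 - 13*w^2 + 77*w - 60) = (w + 3)*(w + 4)*(w^3 - 9*w^2 + 23*w - 15) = (w - 5)*(w + 3)*(w + 4)*(w^2 - 4*w + 3) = (w - 5)*(w - 1)*(w + 3)*(w + 4)*(w - 3)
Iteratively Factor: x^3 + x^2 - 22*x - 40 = (x + 2)*(x^2 - x - 20) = (x - 5)*(x + 2)*(x + 4)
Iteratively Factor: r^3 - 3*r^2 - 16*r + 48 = (r + 4)*(r^2 - 7*r + 12) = (r - 4)*(r + 4)*(r - 3)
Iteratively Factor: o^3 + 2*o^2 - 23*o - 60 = (o - 5)*(o^2 + 7*o + 12) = (o - 5)*(o + 3)*(o + 4)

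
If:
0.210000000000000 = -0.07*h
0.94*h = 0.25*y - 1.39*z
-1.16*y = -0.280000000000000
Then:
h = -3.00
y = 0.24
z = 2.07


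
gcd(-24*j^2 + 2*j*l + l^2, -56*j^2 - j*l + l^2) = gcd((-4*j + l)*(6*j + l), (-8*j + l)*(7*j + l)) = 1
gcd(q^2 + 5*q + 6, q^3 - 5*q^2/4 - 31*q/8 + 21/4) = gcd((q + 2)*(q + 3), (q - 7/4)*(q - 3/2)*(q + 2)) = q + 2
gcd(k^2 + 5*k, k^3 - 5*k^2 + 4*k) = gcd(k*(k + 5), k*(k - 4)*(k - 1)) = k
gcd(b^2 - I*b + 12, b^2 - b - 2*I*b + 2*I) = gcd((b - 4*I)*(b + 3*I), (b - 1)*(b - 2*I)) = 1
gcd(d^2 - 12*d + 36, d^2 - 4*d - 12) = d - 6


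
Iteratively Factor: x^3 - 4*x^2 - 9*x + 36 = (x + 3)*(x^2 - 7*x + 12) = (x - 4)*(x + 3)*(x - 3)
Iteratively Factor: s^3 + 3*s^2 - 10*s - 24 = (s + 2)*(s^2 + s - 12) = (s - 3)*(s + 2)*(s + 4)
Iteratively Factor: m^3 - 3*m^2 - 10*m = (m)*(m^2 - 3*m - 10) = m*(m - 5)*(m + 2)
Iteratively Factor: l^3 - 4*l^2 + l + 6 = (l - 3)*(l^2 - l - 2) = (l - 3)*(l + 1)*(l - 2)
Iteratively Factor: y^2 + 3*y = (y + 3)*(y)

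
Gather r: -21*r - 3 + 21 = 18 - 21*r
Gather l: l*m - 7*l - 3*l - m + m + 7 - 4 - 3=l*(m - 10)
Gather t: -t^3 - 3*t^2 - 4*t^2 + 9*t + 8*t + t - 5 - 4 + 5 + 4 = -t^3 - 7*t^2 + 18*t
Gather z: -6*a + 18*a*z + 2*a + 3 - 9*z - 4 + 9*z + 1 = 18*a*z - 4*a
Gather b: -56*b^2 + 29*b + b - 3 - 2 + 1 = -56*b^2 + 30*b - 4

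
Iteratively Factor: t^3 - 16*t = (t)*(t^2 - 16) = t*(t - 4)*(t + 4)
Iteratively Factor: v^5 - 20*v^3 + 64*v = (v + 2)*(v^4 - 2*v^3 - 16*v^2 + 32*v) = v*(v + 2)*(v^3 - 2*v^2 - 16*v + 32) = v*(v + 2)*(v + 4)*(v^2 - 6*v + 8) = v*(v - 4)*(v + 2)*(v + 4)*(v - 2)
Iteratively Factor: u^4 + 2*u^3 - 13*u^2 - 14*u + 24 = (u + 2)*(u^3 - 13*u + 12) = (u + 2)*(u + 4)*(u^2 - 4*u + 3) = (u - 3)*(u + 2)*(u + 4)*(u - 1)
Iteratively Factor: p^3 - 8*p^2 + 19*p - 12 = (p - 3)*(p^2 - 5*p + 4) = (p - 4)*(p - 3)*(p - 1)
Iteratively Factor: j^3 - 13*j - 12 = (j + 3)*(j^2 - 3*j - 4) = (j - 4)*(j + 3)*(j + 1)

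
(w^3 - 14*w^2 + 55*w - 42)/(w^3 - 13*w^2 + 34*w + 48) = (w^2 - 8*w + 7)/(w^2 - 7*w - 8)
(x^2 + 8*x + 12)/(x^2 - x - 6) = (x + 6)/(x - 3)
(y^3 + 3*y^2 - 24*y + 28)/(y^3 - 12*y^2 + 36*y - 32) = (y + 7)/(y - 8)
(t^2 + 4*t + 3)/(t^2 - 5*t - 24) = (t + 1)/(t - 8)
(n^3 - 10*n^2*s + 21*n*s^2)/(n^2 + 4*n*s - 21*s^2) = n*(n - 7*s)/(n + 7*s)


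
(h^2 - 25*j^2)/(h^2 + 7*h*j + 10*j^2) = (h - 5*j)/(h + 2*j)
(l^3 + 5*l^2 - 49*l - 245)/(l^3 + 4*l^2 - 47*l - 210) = (l + 7)/(l + 6)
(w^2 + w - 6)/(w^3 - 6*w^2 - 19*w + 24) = (w - 2)/(w^2 - 9*w + 8)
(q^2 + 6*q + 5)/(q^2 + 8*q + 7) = (q + 5)/(q + 7)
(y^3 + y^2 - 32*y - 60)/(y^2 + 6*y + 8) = (y^2 - y - 30)/(y + 4)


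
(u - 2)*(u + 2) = u^2 - 4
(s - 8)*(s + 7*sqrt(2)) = s^2 - 8*s + 7*sqrt(2)*s - 56*sqrt(2)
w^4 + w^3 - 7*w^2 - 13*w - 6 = (w - 3)*(w + 1)^2*(w + 2)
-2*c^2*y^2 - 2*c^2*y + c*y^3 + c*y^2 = y*(-2*c + y)*(c*y + c)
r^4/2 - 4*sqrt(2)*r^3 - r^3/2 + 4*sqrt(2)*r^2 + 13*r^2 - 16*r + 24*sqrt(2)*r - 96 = (r/2 + 1)*(r - 3)*(r - 4*sqrt(2))^2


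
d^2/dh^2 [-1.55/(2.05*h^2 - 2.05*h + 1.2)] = (13.02775*h^2 - 13.02775*h - 1.55*(4.1*h - 2.05)*(8.2*h - 4.1) + 7.626)/(2.05*h^2 - 2.05*h + 1.2)^3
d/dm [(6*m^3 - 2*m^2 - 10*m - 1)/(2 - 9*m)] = (-108*m^3 + 54*m^2 - 8*m - 29)/(81*m^2 - 36*m + 4)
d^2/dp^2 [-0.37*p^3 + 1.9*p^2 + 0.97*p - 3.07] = 3.8 - 2.22*p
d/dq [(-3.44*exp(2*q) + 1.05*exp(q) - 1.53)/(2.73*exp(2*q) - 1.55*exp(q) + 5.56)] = (2.4655*exp(2*q) - 29.899*exp(q) + 3.4665)*exp(q)/(7.4529*exp(4*q) - 8.463*exp(3*q) + 32.7601*exp(2*q) - 17.236*exp(q) + 30.9136)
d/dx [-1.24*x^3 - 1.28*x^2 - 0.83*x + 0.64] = -3.72*x^2 - 2.56*x - 0.83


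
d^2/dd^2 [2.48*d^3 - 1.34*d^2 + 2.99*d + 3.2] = 14.88*d - 2.68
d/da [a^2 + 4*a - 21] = 2*a + 4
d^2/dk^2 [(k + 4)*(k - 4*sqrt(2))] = 2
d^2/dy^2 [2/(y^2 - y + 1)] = 4*(-y^2 + y + (2*y - 1)^2 - 1)/(y^2 - y + 1)^3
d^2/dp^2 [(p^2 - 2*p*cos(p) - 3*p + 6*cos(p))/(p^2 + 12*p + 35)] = 2*(p^5*cos(p) - 2*p^4*sin(p) + 21*p^4*cos(p) - 12*p^3*sin(p) + 140*p^3*cos(p) - 15*p^3 + 216*sqrt(2)*p^2*sin(p + pi/4) - 105*p^2 + 2124*p*sin(p) - 869*p*cos(p) + 315*p + 4970*sin(p) - 2181*cos(p) + 2485)/(p^2 + 12*p + 35)^3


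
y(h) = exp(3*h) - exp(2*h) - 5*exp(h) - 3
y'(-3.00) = -0.25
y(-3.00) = -3.25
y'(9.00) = 1596013361351.70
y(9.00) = 531982540114.24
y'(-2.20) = -0.57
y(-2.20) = -3.56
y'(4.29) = 1154430.49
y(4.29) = 382789.24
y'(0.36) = -2.44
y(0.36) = -9.28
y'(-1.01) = -1.94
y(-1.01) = -4.91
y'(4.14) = 734917.20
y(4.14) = 243445.33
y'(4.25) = 1023475.62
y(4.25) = 339283.60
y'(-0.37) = -3.42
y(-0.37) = -6.60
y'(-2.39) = -0.47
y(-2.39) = -3.47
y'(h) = 3*exp(3*h) - 2*exp(2*h) - 5*exp(h)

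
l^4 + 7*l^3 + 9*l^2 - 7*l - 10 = (l - 1)*(l + 1)*(l + 2)*(l + 5)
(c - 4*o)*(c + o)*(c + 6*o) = c^3 + 3*c^2*o - 22*c*o^2 - 24*o^3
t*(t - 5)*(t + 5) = t^3 - 25*t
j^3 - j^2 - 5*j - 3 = (j - 3)*(j + 1)^2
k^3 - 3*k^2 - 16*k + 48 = (k - 4)*(k - 3)*(k + 4)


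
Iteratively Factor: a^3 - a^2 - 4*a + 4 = (a + 2)*(a^2 - 3*a + 2) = (a - 1)*(a + 2)*(a - 2)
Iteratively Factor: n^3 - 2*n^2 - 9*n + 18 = (n - 3)*(n^2 + n - 6) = (n - 3)*(n + 3)*(n - 2)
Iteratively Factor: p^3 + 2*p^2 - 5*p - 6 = (p - 2)*(p^2 + 4*p + 3) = (p - 2)*(p + 3)*(p + 1)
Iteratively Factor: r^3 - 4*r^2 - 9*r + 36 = (r + 3)*(r^2 - 7*r + 12) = (r - 3)*(r + 3)*(r - 4)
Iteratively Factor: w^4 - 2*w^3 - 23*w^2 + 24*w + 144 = (w - 4)*(w^3 + 2*w^2 - 15*w - 36) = (w - 4)*(w + 3)*(w^2 - w - 12) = (w - 4)^2*(w + 3)*(w + 3)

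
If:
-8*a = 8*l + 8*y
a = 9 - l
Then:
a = 9 - l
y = -9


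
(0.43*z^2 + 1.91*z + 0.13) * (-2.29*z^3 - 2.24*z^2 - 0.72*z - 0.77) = -0.9847*z^5 - 5.3371*z^4 - 4.8857*z^3 - 1.9975*z^2 - 1.5643*z - 0.1001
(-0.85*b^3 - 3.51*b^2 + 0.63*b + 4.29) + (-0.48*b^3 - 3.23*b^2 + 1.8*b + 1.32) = -1.33*b^3 - 6.74*b^2 + 2.43*b + 5.61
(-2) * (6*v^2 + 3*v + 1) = -12*v^2 - 6*v - 2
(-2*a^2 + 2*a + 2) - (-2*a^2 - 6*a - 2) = 8*a + 4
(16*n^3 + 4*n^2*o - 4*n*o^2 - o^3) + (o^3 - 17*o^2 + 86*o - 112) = 16*n^3 + 4*n^2*o - 4*n*o^2 - 17*o^2 + 86*o - 112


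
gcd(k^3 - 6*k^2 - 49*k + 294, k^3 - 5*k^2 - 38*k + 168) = k - 7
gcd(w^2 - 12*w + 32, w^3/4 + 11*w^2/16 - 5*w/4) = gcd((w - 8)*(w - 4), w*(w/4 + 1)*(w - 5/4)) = 1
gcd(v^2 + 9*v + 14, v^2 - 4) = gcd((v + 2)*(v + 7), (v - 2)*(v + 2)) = v + 2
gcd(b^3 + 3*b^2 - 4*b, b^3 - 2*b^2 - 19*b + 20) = b^2 + 3*b - 4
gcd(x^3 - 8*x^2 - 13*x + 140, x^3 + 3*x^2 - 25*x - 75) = x - 5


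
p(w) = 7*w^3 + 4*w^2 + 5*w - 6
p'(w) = 21*w^2 + 8*w + 5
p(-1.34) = -22.36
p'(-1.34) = 31.99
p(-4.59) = -621.60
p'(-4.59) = 410.71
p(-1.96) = -53.14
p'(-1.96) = 69.99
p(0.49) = -1.77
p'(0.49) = 13.96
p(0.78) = 3.66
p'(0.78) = 24.02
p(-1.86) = -46.51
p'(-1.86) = 62.77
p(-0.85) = -11.66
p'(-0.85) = 13.37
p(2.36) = 120.09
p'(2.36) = 140.84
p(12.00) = 12726.00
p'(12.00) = 3125.00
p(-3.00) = -174.00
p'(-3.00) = 170.00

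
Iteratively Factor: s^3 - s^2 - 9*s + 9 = (s - 3)*(s^2 + 2*s - 3) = (s - 3)*(s - 1)*(s + 3)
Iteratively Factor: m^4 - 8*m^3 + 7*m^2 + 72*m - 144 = (m + 3)*(m^3 - 11*m^2 + 40*m - 48) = (m - 4)*(m + 3)*(m^2 - 7*m + 12) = (m - 4)^2*(m + 3)*(m - 3)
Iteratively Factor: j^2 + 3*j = (j)*(j + 3)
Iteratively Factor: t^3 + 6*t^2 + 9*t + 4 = (t + 1)*(t^2 + 5*t + 4) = (t + 1)*(t + 4)*(t + 1)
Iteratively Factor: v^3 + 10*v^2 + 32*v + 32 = (v + 4)*(v^2 + 6*v + 8) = (v + 2)*(v + 4)*(v + 4)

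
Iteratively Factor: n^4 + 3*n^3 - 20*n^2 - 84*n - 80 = (n + 2)*(n^3 + n^2 - 22*n - 40) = (n - 5)*(n + 2)*(n^2 + 6*n + 8) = (n - 5)*(n + 2)*(n + 4)*(n + 2)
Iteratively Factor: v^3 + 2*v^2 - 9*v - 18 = (v - 3)*(v^2 + 5*v + 6) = (v - 3)*(v + 3)*(v + 2)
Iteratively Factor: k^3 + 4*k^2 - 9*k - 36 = (k + 4)*(k^2 - 9) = (k - 3)*(k + 4)*(k + 3)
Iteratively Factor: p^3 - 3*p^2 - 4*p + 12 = (p - 3)*(p^2 - 4) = (p - 3)*(p + 2)*(p - 2)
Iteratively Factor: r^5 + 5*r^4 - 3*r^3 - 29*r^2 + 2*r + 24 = (r + 4)*(r^4 + r^3 - 7*r^2 - r + 6) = (r + 1)*(r + 4)*(r^3 - 7*r + 6) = (r - 1)*(r + 1)*(r + 4)*(r^2 + r - 6) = (r - 1)*(r + 1)*(r + 3)*(r + 4)*(r - 2)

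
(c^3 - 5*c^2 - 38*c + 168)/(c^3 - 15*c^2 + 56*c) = (c^2 + 2*c - 24)/(c*(c - 8))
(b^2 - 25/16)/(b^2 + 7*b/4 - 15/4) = (b + 5/4)/(b + 3)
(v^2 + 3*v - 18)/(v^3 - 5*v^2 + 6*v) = (v + 6)/(v*(v - 2))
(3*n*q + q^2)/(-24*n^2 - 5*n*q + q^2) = q/(-8*n + q)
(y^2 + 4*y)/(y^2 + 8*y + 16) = y/(y + 4)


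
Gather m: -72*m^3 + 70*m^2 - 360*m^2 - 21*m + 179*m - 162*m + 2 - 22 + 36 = -72*m^3 - 290*m^2 - 4*m + 16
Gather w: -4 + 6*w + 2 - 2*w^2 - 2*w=-2*w^2 + 4*w - 2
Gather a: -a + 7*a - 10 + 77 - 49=6*a + 18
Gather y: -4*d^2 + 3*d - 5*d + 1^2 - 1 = -4*d^2 - 2*d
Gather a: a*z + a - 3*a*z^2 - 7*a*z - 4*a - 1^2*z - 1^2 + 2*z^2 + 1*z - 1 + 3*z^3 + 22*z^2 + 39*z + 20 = a*(-3*z^2 - 6*z - 3) + 3*z^3 + 24*z^2 + 39*z + 18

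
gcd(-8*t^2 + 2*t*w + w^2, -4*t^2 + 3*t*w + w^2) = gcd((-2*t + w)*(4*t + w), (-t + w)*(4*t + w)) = 4*t + w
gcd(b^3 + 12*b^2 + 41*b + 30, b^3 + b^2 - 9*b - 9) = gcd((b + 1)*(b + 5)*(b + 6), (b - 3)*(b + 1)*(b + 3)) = b + 1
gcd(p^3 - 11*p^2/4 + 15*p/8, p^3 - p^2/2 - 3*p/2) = p^2 - 3*p/2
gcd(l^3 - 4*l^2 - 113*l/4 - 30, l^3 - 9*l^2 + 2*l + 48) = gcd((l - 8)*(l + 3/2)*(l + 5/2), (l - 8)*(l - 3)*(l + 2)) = l - 8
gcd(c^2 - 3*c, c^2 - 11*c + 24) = c - 3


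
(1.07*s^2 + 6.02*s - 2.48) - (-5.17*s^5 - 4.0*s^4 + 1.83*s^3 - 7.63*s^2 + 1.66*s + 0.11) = 5.17*s^5 + 4.0*s^4 - 1.83*s^3 + 8.7*s^2 + 4.36*s - 2.59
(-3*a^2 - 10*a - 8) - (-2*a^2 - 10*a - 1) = -a^2 - 7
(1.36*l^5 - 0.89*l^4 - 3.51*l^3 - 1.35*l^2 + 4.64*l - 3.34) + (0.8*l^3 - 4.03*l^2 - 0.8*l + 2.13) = 1.36*l^5 - 0.89*l^4 - 2.71*l^3 - 5.38*l^2 + 3.84*l - 1.21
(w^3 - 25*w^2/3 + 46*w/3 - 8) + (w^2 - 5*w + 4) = w^3 - 22*w^2/3 + 31*w/3 - 4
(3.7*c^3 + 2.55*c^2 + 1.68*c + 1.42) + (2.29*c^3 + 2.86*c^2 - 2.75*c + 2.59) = 5.99*c^3 + 5.41*c^2 - 1.07*c + 4.01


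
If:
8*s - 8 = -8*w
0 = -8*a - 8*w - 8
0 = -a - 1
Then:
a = -1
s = 1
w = 0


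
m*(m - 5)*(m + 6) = m^3 + m^2 - 30*m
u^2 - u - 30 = (u - 6)*(u + 5)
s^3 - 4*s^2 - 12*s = s*(s - 6)*(s + 2)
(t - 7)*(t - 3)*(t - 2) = t^3 - 12*t^2 + 41*t - 42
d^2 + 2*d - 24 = (d - 4)*(d + 6)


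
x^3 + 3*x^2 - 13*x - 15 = (x - 3)*(x + 1)*(x + 5)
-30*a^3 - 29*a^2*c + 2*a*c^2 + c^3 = (-5*a + c)*(a + c)*(6*a + c)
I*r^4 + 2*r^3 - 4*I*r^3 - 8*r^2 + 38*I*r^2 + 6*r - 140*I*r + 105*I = (r - 3)*(r - 7*I)*(r + 5*I)*(I*r - I)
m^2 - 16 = (m - 4)*(m + 4)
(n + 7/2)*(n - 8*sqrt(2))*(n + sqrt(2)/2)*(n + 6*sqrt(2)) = n^4 - 3*sqrt(2)*n^3/2 + 7*n^3/2 - 98*n^2 - 21*sqrt(2)*n^2/4 - 343*n - 48*sqrt(2)*n - 168*sqrt(2)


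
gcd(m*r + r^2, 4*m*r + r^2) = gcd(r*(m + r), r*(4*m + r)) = r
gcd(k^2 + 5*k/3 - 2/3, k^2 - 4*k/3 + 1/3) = k - 1/3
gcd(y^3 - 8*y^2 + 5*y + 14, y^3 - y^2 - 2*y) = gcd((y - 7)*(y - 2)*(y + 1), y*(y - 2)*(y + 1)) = y^2 - y - 2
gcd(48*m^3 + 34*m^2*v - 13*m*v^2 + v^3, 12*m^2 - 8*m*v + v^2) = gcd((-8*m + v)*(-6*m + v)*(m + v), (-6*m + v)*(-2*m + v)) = -6*m + v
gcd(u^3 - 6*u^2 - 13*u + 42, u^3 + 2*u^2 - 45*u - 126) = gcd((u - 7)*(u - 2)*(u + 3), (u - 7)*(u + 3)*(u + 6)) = u^2 - 4*u - 21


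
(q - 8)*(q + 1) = q^2 - 7*q - 8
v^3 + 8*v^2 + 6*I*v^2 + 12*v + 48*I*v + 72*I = (v + 2)*(v + 6)*(v + 6*I)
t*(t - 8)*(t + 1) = t^3 - 7*t^2 - 8*t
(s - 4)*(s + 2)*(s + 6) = s^3 + 4*s^2 - 20*s - 48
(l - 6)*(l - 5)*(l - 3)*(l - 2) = l^4 - 16*l^3 + 91*l^2 - 216*l + 180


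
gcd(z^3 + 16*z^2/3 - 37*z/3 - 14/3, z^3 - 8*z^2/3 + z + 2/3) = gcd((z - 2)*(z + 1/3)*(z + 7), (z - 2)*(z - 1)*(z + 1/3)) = z^2 - 5*z/3 - 2/3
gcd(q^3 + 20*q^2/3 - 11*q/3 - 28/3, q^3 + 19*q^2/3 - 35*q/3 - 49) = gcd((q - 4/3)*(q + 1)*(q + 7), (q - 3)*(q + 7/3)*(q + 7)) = q + 7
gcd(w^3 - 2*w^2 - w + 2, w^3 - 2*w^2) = w - 2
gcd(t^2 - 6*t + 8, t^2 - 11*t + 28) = t - 4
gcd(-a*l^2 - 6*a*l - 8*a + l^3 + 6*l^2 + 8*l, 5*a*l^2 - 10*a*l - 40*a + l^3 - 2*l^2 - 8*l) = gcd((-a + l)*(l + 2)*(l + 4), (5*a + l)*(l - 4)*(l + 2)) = l + 2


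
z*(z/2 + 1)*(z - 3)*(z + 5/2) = z^4/2 + 3*z^3/4 - 17*z^2/4 - 15*z/2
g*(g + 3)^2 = g^3 + 6*g^2 + 9*g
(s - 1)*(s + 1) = s^2 - 1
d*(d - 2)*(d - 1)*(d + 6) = d^4 + 3*d^3 - 16*d^2 + 12*d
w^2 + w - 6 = (w - 2)*(w + 3)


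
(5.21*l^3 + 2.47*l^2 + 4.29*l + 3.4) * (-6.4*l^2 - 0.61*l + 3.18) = -33.344*l^5 - 18.9861*l^4 - 12.3949*l^3 - 16.5223*l^2 + 11.5682*l + 10.812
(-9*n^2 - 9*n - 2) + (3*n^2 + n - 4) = -6*n^2 - 8*n - 6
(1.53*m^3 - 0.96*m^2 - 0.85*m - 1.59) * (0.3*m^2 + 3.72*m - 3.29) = 0.459*m^5 + 5.4036*m^4 - 8.8599*m^3 - 0.4806*m^2 - 3.1183*m + 5.2311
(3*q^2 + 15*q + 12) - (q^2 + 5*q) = 2*q^2 + 10*q + 12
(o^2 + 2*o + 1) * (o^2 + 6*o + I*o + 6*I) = o^4 + 8*o^3 + I*o^3 + 13*o^2 + 8*I*o^2 + 6*o + 13*I*o + 6*I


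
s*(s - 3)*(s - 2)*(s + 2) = s^4 - 3*s^3 - 4*s^2 + 12*s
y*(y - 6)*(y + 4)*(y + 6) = y^4 + 4*y^3 - 36*y^2 - 144*y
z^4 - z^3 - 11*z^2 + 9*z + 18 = (z - 3)*(z - 2)*(z + 1)*(z + 3)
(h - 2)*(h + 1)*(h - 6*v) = h^3 - 6*h^2*v - h^2 + 6*h*v - 2*h + 12*v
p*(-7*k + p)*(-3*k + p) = 21*k^2*p - 10*k*p^2 + p^3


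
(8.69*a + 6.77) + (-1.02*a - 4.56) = 7.67*a + 2.21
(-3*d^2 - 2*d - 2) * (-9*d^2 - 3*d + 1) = 27*d^4 + 27*d^3 + 21*d^2 + 4*d - 2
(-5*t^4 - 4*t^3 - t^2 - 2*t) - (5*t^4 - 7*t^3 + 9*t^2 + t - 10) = -10*t^4 + 3*t^3 - 10*t^2 - 3*t + 10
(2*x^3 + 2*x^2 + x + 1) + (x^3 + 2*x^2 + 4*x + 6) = 3*x^3 + 4*x^2 + 5*x + 7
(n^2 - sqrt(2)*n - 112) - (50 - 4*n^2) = 5*n^2 - sqrt(2)*n - 162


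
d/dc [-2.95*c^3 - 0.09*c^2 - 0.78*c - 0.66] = -8.85*c^2 - 0.18*c - 0.78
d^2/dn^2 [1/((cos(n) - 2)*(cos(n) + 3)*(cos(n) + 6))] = (-220*(1 - cos(n)^2)^2 + 12*sin(n)^6 + 3*cos(n)^6 - 77*cos(n)^5 - 212*cos(n)^3 - 1118*cos(n)^2 + 216*cos(n) + 712)/((cos(n) - 2)^3*(cos(n) + 3)^3*(cos(n) + 6)^3)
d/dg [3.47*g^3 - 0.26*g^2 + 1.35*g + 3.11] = 10.41*g^2 - 0.52*g + 1.35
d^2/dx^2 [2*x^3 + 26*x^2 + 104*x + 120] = 12*x + 52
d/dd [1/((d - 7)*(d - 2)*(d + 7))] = (-(d - 7)*(d - 2) - (d - 7)*(d + 7) - (d - 2)*(d + 7))/((d - 7)^2*(d - 2)^2*(d + 7)^2)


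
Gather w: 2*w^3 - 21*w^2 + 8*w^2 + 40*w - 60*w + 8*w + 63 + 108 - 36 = 2*w^3 - 13*w^2 - 12*w + 135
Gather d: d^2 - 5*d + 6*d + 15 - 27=d^2 + d - 12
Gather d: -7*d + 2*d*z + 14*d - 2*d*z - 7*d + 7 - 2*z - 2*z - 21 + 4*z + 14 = 0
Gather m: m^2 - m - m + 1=m^2 - 2*m + 1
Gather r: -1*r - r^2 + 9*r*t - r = -r^2 + r*(9*t - 2)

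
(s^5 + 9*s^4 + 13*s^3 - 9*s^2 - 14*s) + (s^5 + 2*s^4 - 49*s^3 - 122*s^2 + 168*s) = 2*s^5 + 11*s^4 - 36*s^3 - 131*s^2 + 154*s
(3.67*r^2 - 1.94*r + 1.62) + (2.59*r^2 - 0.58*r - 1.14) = 6.26*r^2 - 2.52*r + 0.48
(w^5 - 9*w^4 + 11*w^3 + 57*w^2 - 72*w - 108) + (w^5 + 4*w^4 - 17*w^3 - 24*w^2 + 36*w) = 2*w^5 - 5*w^4 - 6*w^3 + 33*w^2 - 36*w - 108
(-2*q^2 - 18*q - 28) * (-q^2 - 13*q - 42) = 2*q^4 + 44*q^3 + 346*q^2 + 1120*q + 1176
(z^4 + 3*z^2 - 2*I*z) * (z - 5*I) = z^5 - 5*I*z^4 + 3*z^3 - 17*I*z^2 - 10*z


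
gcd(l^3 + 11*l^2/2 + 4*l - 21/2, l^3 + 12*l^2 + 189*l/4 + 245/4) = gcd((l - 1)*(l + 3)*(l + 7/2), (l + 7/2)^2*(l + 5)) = l + 7/2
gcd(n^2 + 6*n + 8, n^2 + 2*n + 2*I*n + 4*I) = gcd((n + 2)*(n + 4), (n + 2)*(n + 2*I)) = n + 2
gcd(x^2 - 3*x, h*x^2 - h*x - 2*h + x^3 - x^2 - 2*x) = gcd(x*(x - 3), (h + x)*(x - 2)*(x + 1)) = 1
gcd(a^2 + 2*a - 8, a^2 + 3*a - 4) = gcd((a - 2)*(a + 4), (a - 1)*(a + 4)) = a + 4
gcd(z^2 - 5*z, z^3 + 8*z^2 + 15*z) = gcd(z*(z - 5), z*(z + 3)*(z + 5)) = z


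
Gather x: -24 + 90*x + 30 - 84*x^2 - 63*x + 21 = -84*x^2 + 27*x + 27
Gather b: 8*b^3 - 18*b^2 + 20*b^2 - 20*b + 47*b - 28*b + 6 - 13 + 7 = 8*b^3 + 2*b^2 - b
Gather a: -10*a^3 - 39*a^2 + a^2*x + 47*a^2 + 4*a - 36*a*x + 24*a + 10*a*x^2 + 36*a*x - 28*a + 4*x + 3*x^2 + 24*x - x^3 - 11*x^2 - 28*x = -10*a^3 + a^2*(x + 8) + 10*a*x^2 - x^3 - 8*x^2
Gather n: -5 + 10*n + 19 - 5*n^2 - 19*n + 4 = -5*n^2 - 9*n + 18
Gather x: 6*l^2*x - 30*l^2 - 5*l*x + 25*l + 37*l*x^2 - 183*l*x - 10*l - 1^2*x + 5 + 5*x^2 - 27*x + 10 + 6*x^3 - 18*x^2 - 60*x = -30*l^2 + 15*l + 6*x^3 + x^2*(37*l - 13) + x*(6*l^2 - 188*l - 88) + 15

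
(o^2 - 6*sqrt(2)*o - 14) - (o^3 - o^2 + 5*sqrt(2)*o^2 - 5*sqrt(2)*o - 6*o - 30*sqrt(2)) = -o^3 - 5*sqrt(2)*o^2 + 2*o^2 - sqrt(2)*o + 6*o - 14 + 30*sqrt(2)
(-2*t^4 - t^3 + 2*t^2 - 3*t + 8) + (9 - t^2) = -2*t^4 - t^3 + t^2 - 3*t + 17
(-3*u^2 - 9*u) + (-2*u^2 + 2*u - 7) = -5*u^2 - 7*u - 7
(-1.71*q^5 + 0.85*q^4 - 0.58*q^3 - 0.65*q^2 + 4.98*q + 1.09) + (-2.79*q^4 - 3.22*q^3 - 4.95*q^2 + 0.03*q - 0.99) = -1.71*q^5 - 1.94*q^4 - 3.8*q^3 - 5.6*q^2 + 5.01*q + 0.1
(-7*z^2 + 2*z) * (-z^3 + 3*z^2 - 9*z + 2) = 7*z^5 - 23*z^4 + 69*z^3 - 32*z^2 + 4*z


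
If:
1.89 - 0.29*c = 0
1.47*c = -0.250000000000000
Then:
No Solution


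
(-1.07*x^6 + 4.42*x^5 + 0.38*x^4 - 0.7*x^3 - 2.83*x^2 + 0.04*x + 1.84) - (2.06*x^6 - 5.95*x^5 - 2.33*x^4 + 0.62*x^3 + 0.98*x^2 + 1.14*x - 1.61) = -3.13*x^6 + 10.37*x^5 + 2.71*x^4 - 1.32*x^3 - 3.81*x^2 - 1.1*x + 3.45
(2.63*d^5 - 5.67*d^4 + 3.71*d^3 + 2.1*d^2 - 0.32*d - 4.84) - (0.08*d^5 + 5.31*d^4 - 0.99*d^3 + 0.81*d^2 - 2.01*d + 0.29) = 2.55*d^5 - 10.98*d^4 + 4.7*d^3 + 1.29*d^2 + 1.69*d - 5.13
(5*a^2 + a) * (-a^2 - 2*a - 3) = -5*a^4 - 11*a^3 - 17*a^2 - 3*a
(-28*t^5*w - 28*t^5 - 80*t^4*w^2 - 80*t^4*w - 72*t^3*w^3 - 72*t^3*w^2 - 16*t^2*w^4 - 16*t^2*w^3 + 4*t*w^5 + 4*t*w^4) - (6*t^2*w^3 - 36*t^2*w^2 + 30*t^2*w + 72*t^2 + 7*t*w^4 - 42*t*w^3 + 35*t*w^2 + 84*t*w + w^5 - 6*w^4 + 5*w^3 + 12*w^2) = -28*t^5*w - 28*t^5 - 80*t^4*w^2 - 80*t^4*w - 72*t^3*w^3 - 72*t^3*w^2 - 16*t^2*w^4 - 22*t^2*w^3 + 36*t^2*w^2 - 30*t^2*w - 72*t^2 + 4*t*w^5 - 3*t*w^4 + 42*t*w^3 - 35*t*w^2 - 84*t*w - w^5 + 6*w^4 - 5*w^3 - 12*w^2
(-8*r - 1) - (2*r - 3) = 2 - 10*r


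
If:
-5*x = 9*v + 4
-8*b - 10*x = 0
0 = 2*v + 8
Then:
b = -8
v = -4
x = 32/5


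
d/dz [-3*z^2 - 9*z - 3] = -6*z - 9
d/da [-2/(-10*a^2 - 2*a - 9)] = 4*(-10*a - 1)/(10*a^2 + 2*a + 9)^2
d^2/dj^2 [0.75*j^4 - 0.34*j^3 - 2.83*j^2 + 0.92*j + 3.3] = 9.0*j^2 - 2.04*j - 5.66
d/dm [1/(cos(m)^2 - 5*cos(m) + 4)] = (2*cos(m) - 5)*sin(m)/(cos(m)^2 - 5*cos(m) + 4)^2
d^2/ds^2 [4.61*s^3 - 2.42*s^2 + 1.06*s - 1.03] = 27.66*s - 4.84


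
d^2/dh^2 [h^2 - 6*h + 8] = 2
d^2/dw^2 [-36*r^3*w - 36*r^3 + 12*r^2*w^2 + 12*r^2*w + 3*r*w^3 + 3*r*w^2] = 6*r*(4*r + 3*w + 1)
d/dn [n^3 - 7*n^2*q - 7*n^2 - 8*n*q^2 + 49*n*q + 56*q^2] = 3*n^2 - 14*n*q - 14*n - 8*q^2 + 49*q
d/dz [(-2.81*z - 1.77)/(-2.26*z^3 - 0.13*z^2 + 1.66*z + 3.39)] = (6.3506*z^3 + 0.3653*z^2 - 4.6646*z - (2.81*z + 1.77)*(6.78*z^2 + 0.26*z - 1.66) - 9.5259)/(2.26*z^3 + 0.13*z^2 - 1.66*z - 3.39)^2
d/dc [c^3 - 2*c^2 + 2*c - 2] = 3*c^2 - 4*c + 2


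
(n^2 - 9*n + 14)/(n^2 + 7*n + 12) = (n^2 - 9*n + 14)/(n^2 + 7*n + 12)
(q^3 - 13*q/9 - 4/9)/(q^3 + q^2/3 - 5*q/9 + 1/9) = (9*q^2 - 9*q - 4)/(9*q^2 - 6*q + 1)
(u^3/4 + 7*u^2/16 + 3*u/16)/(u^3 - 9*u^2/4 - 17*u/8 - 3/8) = u*(4*u^2 + 7*u + 3)/(2*(8*u^3 - 18*u^2 - 17*u - 3))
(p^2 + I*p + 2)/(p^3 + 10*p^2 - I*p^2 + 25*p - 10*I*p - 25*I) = (p + 2*I)/(p^2 + 10*p + 25)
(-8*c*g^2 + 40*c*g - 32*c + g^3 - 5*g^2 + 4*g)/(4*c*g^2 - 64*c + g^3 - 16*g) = (-8*c*g + 8*c + g^2 - g)/(4*c*g + 16*c + g^2 + 4*g)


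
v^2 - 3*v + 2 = (v - 2)*(v - 1)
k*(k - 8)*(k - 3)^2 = k^4 - 14*k^3 + 57*k^2 - 72*k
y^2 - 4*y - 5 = (y - 5)*(y + 1)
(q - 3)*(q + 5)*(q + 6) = q^3 + 8*q^2 - 3*q - 90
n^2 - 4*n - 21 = (n - 7)*(n + 3)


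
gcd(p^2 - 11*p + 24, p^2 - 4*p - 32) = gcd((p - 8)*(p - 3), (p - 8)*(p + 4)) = p - 8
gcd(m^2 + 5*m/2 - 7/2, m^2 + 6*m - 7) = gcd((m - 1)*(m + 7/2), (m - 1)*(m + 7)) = m - 1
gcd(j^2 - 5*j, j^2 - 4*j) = j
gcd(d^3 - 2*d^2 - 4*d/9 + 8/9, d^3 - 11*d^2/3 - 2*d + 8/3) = d - 2/3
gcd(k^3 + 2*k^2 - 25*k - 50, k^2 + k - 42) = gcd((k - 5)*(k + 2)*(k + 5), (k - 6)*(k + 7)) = 1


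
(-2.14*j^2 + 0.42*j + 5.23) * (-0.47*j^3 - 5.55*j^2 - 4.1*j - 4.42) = 1.0058*j^5 + 11.6796*j^4 + 3.9849*j^3 - 21.2897*j^2 - 23.2994*j - 23.1166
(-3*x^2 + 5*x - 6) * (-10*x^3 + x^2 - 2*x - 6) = 30*x^5 - 53*x^4 + 71*x^3 + 2*x^2 - 18*x + 36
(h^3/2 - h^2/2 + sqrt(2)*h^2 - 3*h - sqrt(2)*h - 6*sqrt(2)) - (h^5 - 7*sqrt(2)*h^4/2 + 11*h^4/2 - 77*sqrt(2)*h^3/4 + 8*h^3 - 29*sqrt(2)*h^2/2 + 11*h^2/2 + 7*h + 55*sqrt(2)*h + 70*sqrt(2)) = -h^5 - 11*h^4/2 + 7*sqrt(2)*h^4/2 - 15*h^3/2 + 77*sqrt(2)*h^3/4 - 6*h^2 + 31*sqrt(2)*h^2/2 - 56*sqrt(2)*h - 10*h - 76*sqrt(2)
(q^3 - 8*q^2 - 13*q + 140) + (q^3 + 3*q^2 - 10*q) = 2*q^3 - 5*q^2 - 23*q + 140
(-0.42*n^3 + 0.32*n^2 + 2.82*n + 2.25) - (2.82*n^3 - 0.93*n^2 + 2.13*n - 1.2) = -3.24*n^3 + 1.25*n^2 + 0.69*n + 3.45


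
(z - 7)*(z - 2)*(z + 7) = z^3 - 2*z^2 - 49*z + 98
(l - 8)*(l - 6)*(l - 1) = l^3 - 15*l^2 + 62*l - 48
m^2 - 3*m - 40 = (m - 8)*(m + 5)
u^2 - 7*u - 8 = (u - 8)*(u + 1)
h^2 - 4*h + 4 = (h - 2)^2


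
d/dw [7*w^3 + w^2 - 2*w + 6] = 21*w^2 + 2*w - 2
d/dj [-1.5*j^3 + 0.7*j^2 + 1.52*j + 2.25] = -4.5*j^2 + 1.4*j + 1.52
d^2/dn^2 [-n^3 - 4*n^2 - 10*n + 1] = -6*n - 8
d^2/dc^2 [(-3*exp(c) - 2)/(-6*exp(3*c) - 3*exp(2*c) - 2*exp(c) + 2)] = (432*exp(6*c) + 810*exp(5*c) + 279*exp(4*c) + 570*exp(3*c) + 360*exp(2*c) + 68*exp(c) + 20)*exp(c)/(216*exp(9*c) + 324*exp(8*c) + 378*exp(7*c) + 27*exp(6*c) - 90*exp(5*c) - 162*exp(4*c) + 8*exp(3*c) + 12*exp(2*c) + 24*exp(c) - 8)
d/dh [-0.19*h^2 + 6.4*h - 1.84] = 6.4 - 0.38*h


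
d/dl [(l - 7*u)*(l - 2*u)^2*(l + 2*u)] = 4*l^3 - 27*l^2*u + 20*l*u^2 + 36*u^3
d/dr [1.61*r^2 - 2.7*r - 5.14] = 3.22*r - 2.7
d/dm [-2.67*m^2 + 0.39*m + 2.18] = 0.39 - 5.34*m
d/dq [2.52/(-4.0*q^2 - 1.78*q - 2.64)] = (20.16*q + 4.4856)/(4.0*q^2 + 1.78*q + 2.64)^2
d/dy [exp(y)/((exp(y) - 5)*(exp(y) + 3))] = (-exp(2*y) - 15)*exp(y)/(exp(4*y) - 4*exp(3*y) - 26*exp(2*y) + 60*exp(y) + 225)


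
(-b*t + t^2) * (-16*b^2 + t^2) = 16*b^3*t - 16*b^2*t^2 - b*t^3 + t^4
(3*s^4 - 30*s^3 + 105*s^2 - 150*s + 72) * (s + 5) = 3*s^5 - 15*s^4 - 45*s^3 + 375*s^2 - 678*s + 360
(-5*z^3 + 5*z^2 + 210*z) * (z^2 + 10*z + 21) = -5*z^5 - 45*z^4 + 155*z^3 + 2205*z^2 + 4410*z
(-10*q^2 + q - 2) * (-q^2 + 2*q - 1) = 10*q^4 - 21*q^3 + 14*q^2 - 5*q + 2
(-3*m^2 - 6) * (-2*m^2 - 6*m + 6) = 6*m^4 + 18*m^3 - 6*m^2 + 36*m - 36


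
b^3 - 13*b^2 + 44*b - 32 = (b - 8)*(b - 4)*(b - 1)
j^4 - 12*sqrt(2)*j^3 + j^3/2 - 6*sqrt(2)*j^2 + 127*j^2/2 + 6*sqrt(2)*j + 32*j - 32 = (j - 1/2)*(j + 1)*(j - 8*sqrt(2))*(j - 4*sqrt(2))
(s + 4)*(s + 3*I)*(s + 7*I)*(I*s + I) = I*s^4 - 10*s^3 + 5*I*s^3 - 50*s^2 - 17*I*s^2 - 40*s - 105*I*s - 84*I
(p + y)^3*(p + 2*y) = p^4 + 5*p^3*y + 9*p^2*y^2 + 7*p*y^3 + 2*y^4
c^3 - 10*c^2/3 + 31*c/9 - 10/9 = (c - 5/3)*(c - 1)*(c - 2/3)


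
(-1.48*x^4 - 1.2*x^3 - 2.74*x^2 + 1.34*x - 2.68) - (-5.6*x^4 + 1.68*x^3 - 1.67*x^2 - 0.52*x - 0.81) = 4.12*x^4 - 2.88*x^3 - 1.07*x^2 + 1.86*x - 1.87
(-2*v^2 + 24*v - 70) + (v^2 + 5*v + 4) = -v^2 + 29*v - 66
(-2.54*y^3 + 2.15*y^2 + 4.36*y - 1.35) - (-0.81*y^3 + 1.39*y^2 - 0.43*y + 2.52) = -1.73*y^3 + 0.76*y^2 + 4.79*y - 3.87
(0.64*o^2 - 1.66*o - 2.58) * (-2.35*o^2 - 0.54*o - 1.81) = -1.504*o^4 + 3.5554*o^3 + 5.801*o^2 + 4.3978*o + 4.6698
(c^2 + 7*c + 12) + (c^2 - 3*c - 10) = 2*c^2 + 4*c + 2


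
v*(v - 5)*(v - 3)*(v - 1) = v^4 - 9*v^3 + 23*v^2 - 15*v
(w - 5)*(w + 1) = w^2 - 4*w - 5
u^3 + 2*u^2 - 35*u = u*(u - 5)*(u + 7)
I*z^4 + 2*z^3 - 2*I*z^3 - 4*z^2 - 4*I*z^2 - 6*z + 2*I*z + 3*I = (z - 3)*(z + 1)*(z - I)*(I*z + 1)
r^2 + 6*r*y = r*(r + 6*y)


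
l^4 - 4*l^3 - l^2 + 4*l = l*(l - 4)*(l - 1)*(l + 1)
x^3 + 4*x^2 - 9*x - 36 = (x - 3)*(x + 3)*(x + 4)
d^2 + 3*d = d*(d + 3)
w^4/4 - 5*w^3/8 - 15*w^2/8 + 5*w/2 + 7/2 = (w/2 + 1/2)*(w/2 + 1)*(w - 7/2)*(w - 2)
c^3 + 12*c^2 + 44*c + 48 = (c + 2)*(c + 4)*(c + 6)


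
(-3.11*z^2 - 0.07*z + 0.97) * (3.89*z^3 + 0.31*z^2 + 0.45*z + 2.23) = -12.0979*z^5 - 1.2364*z^4 + 2.3521*z^3 - 6.6661*z^2 + 0.2804*z + 2.1631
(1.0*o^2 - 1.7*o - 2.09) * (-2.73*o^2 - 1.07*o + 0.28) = -2.73*o^4 + 3.571*o^3 + 7.8047*o^2 + 1.7603*o - 0.5852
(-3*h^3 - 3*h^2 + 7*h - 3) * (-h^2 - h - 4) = 3*h^5 + 6*h^4 + 8*h^3 + 8*h^2 - 25*h + 12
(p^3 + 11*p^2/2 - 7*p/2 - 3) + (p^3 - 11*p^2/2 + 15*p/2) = 2*p^3 + 4*p - 3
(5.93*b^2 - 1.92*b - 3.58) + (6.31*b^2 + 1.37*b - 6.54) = 12.24*b^2 - 0.55*b - 10.12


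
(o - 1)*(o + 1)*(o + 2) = o^3 + 2*o^2 - o - 2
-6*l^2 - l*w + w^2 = (-3*l + w)*(2*l + w)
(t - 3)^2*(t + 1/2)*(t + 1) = t^4 - 9*t^3/2 + t^2/2 + 21*t/2 + 9/2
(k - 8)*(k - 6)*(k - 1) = k^3 - 15*k^2 + 62*k - 48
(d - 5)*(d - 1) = d^2 - 6*d + 5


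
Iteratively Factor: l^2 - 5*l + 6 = (l - 2)*(l - 3)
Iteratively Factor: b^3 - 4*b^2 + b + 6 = (b - 2)*(b^2 - 2*b - 3) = (b - 2)*(b + 1)*(b - 3)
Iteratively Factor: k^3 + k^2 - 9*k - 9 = (k - 3)*(k^2 + 4*k + 3) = (k - 3)*(k + 3)*(k + 1)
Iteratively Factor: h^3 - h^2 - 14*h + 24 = (h - 2)*(h^2 + h - 12) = (h - 2)*(h + 4)*(h - 3)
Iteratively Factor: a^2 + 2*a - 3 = (a + 3)*(a - 1)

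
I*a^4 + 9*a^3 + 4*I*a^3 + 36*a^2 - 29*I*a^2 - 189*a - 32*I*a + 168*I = (a - 3)*(a + 7)*(a - 8*I)*(I*a + 1)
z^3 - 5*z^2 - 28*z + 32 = (z - 8)*(z - 1)*(z + 4)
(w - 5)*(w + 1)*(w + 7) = w^3 + 3*w^2 - 33*w - 35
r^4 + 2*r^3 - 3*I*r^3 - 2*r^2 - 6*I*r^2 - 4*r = r*(r + 2)*(r - 2*I)*(r - I)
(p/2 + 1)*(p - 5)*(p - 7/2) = p^3/2 - 13*p^2/4 + p/4 + 35/2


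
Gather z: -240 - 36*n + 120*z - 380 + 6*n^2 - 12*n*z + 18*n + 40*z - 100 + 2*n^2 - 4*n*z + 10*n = 8*n^2 - 8*n + z*(160 - 16*n) - 720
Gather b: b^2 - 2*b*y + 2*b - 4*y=b^2 + b*(2 - 2*y) - 4*y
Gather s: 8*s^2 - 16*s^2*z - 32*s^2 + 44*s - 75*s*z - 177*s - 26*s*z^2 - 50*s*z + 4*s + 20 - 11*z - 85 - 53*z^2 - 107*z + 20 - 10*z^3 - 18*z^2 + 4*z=s^2*(-16*z - 24) + s*(-26*z^2 - 125*z - 129) - 10*z^3 - 71*z^2 - 114*z - 45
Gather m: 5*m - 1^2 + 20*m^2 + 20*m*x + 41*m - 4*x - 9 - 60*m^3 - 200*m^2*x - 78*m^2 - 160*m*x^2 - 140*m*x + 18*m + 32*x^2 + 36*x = -60*m^3 + m^2*(-200*x - 58) + m*(-160*x^2 - 120*x + 64) + 32*x^2 + 32*x - 10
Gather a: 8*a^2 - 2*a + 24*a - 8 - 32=8*a^2 + 22*a - 40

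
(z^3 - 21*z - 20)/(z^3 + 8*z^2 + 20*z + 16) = (z^2 - 4*z - 5)/(z^2 + 4*z + 4)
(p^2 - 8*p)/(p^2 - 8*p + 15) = p*(p - 8)/(p^2 - 8*p + 15)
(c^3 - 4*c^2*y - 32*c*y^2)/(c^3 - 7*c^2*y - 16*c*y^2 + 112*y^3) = c*(c - 8*y)/(c^2 - 11*c*y + 28*y^2)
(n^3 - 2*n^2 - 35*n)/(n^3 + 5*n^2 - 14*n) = (n^2 - 2*n - 35)/(n^2 + 5*n - 14)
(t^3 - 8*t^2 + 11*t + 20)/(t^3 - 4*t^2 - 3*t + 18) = (t^3 - 8*t^2 + 11*t + 20)/(t^3 - 4*t^2 - 3*t + 18)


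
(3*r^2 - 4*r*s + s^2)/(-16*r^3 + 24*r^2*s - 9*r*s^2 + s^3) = (-3*r + s)/(16*r^2 - 8*r*s + s^2)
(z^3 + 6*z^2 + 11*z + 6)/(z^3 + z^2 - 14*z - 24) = (z + 1)/(z - 4)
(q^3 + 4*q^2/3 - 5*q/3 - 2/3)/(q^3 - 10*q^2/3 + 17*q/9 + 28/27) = 9*(q^2 + q - 2)/(9*q^2 - 33*q + 28)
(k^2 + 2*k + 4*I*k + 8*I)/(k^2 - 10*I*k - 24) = (k^2 + k*(2 + 4*I) + 8*I)/(k^2 - 10*I*k - 24)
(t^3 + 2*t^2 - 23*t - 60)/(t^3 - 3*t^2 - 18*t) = (t^2 - t - 20)/(t*(t - 6))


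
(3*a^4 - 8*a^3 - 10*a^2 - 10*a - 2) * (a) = 3*a^5 - 8*a^4 - 10*a^3 - 10*a^2 - 2*a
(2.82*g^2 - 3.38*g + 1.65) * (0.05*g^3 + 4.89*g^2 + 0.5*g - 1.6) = 0.141*g^5 + 13.6208*g^4 - 15.0357*g^3 + 1.8665*g^2 + 6.233*g - 2.64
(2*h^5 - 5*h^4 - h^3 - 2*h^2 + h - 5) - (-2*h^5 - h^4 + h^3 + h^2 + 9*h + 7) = 4*h^5 - 4*h^4 - 2*h^3 - 3*h^2 - 8*h - 12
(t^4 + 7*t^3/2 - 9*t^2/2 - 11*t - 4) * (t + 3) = t^5 + 13*t^4/2 + 6*t^3 - 49*t^2/2 - 37*t - 12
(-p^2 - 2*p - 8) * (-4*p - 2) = 4*p^3 + 10*p^2 + 36*p + 16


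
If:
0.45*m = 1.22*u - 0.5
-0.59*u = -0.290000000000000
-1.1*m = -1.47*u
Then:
No Solution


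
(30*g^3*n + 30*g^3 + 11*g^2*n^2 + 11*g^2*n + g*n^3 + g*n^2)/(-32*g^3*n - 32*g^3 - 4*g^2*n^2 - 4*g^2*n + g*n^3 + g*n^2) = (-30*g^2 - 11*g*n - n^2)/(32*g^2 + 4*g*n - n^2)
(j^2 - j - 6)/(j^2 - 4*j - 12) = (j - 3)/(j - 6)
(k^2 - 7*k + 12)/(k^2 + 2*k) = (k^2 - 7*k + 12)/(k*(k + 2))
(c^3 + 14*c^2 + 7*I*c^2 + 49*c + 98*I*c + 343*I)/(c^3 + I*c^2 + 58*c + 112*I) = (c^2 + 14*c + 49)/(c^2 - 6*I*c + 16)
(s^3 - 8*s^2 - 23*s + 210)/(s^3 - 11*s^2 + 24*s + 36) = (s^2 - 2*s - 35)/(s^2 - 5*s - 6)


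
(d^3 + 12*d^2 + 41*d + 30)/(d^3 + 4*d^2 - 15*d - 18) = (d + 5)/(d - 3)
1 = 1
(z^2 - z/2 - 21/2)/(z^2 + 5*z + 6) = (z - 7/2)/(z + 2)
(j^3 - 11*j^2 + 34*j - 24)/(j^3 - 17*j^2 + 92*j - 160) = (j^2 - 7*j + 6)/(j^2 - 13*j + 40)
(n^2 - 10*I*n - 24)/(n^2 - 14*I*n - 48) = (n - 4*I)/(n - 8*I)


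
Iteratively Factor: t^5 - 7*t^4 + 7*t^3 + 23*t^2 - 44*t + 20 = (t - 1)*(t^4 - 6*t^3 + t^2 + 24*t - 20) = (t - 1)^2*(t^3 - 5*t^2 - 4*t + 20) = (t - 2)*(t - 1)^2*(t^2 - 3*t - 10) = (t - 5)*(t - 2)*(t - 1)^2*(t + 2)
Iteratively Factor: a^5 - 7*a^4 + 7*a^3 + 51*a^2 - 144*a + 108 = (a + 3)*(a^4 - 10*a^3 + 37*a^2 - 60*a + 36) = (a - 3)*(a + 3)*(a^3 - 7*a^2 + 16*a - 12) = (a - 3)^2*(a + 3)*(a^2 - 4*a + 4) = (a - 3)^2*(a - 2)*(a + 3)*(a - 2)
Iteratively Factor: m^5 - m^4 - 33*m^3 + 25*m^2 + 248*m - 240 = (m - 5)*(m^4 + 4*m^3 - 13*m^2 - 40*m + 48) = (m - 5)*(m - 3)*(m^3 + 7*m^2 + 8*m - 16) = (m - 5)*(m - 3)*(m + 4)*(m^2 + 3*m - 4) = (m - 5)*(m - 3)*(m + 4)^2*(m - 1)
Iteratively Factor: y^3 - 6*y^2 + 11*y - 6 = (y - 1)*(y^2 - 5*y + 6) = (y - 2)*(y - 1)*(y - 3)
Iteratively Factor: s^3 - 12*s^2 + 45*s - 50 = (s - 5)*(s^2 - 7*s + 10) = (s - 5)*(s - 2)*(s - 5)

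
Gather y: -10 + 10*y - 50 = 10*y - 60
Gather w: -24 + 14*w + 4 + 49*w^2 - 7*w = 49*w^2 + 7*w - 20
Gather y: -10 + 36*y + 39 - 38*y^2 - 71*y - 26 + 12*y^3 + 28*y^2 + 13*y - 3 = 12*y^3 - 10*y^2 - 22*y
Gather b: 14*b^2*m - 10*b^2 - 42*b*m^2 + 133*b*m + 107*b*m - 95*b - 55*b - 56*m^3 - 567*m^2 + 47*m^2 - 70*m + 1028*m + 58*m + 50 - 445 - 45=b^2*(14*m - 10) + b*(-42*m^2 + 240*m - 150) - 56*m^3 - 520*m^2 + 1016*m - 440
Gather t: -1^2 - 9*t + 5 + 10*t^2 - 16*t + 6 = 10*t^2 - 25*t + 10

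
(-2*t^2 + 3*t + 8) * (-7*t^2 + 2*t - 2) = 14*t^4 - 25*t^3 - 46*t^2 + 10*t - 16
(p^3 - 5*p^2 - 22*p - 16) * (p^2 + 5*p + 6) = p^5 - 41*p^3 - 156*p^2 - 212*p - 96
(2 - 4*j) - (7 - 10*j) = 6*j - 5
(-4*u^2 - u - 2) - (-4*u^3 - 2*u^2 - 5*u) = 4*u^3 - 2*u^2 + 4*u - 2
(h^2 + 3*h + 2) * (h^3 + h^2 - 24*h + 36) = h^5 + 4*h^4 - 19*h^3 - 34*h^2 + 60*h + 72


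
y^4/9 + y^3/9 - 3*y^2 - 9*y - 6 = (y/3 + 1/3)*(y/3 + 1)*(y - 6)*(y + 3)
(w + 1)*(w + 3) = w^2 + 4*w + 3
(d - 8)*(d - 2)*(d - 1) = d^3 - 11*d^2 + 26*d - 16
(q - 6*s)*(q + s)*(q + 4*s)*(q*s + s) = q^4*s - q^3*s^2 + q^3*s - 26*q^2*s^3 - q^2*s^2 - 24*q*s^4 - 26*q*s^3 - 24*s^4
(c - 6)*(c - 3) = c^2 - 9*c + 18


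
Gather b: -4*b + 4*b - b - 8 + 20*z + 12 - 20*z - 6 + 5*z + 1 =-b + 5*z - 1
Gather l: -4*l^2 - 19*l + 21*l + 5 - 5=-4*l^2 + 2*l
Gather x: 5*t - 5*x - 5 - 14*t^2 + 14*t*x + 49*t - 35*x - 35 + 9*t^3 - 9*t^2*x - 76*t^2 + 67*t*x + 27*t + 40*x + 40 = 9*t^3 - 90*t^2 + 81*t + x*(-9*t^2 + 81*t)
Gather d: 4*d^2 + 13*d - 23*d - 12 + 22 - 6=4*d^2 - 10*d + 4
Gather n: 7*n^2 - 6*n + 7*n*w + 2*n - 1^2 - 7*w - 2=7*n^2 + n*(7*w - 4) - 7*w - 3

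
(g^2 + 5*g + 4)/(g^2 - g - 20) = (g + 1)/(g - 5)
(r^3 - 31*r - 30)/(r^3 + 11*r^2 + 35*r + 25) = (r - 6)/(r + 5)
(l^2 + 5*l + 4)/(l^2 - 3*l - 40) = (l^2 + 5*l + 4)/(l^2 - 3*l - 40)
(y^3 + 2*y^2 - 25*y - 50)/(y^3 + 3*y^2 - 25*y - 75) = (y + 2)/(y + 3)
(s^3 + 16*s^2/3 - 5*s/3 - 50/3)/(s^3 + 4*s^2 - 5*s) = (3*s^2 + s - 10)/(3*s*(s - 1))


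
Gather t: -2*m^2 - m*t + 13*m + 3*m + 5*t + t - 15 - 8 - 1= -2*m^2 + 16*m + t*(6 - m) - 24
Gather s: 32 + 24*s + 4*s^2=4*s^2 + 24*s + 32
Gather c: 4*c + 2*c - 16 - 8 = 6*c - 24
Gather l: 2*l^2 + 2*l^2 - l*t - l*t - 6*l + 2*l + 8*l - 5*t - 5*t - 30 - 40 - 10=4*l^2 + l*(4 - 2*t) - 10*t - 80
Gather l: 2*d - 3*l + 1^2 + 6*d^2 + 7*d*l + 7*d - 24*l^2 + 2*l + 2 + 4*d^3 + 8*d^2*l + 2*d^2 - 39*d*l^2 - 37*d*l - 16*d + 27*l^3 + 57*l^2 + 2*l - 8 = 4*d^3 + 8*d^2 - 7*d + 27*l^3 + l^2*(33 - 39*d) + l*(8*d^2 - 30*d + 1) - 5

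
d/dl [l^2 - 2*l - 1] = 2*l - 2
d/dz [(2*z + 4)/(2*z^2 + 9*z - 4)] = 2*(2*z^2 + 9*z - (z + 2)*(4*z + 9) - 4)/(2*z^2 + 9*z - 4)^2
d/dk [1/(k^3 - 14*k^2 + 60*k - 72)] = (-3*k^2 + 28*k - 60)/(k^3 - 14*k^2 + 60*k - 72)^2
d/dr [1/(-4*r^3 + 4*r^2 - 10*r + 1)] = 2*(6*r^2 - 4*r + 5)/(4*r^3 - 4*r^2 + 10*r - 1)^2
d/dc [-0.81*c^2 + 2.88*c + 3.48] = 2.88 - 1.62*c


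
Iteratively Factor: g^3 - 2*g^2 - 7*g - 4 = (g + 1)*(g^2 - 3*g - 4) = (g - 4)*(g + 1)*(g + 1)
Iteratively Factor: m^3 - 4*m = (m + 2)*(m^2 - 2*m) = (m - 2)*(m + 2)*(m)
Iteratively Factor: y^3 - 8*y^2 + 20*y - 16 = (y - 2)*(y^2 - 6*y + 8) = (y - 4)*(y - 2)*(y - 2)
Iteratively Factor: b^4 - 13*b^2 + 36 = (b - 3)*(b^3 + 3*b^2 - 4*b - 12) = (b - 3)*(b + 2)*(b^2 + b - 6) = (b - 3)*(b - 2)*(b + 2)*(b + 3)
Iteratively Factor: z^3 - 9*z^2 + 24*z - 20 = (z - 5)*(z^2 - 4*z + 4) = (z - 5)*(z - 2)*(z - 2)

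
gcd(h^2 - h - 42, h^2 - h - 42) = h^2 - h - 42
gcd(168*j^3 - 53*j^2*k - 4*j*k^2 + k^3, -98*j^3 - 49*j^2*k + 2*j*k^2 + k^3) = 7*j + k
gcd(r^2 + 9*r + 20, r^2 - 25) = r + 5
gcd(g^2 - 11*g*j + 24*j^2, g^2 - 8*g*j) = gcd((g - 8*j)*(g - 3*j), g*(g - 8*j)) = g - 8*j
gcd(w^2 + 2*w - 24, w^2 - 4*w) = w - 4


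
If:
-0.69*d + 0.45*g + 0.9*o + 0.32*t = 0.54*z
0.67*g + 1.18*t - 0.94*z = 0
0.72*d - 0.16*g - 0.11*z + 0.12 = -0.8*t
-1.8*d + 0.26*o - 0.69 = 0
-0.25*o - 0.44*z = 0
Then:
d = -0.42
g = -0.18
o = -0.22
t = 0.21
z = 0.13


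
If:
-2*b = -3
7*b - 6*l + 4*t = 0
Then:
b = 3/2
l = 2*t/3 + 7/4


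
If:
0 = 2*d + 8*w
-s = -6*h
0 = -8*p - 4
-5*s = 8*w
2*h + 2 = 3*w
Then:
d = -120/53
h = -8/53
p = -1/2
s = -48/53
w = 30/53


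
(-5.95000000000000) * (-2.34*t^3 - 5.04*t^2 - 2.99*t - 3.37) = 13.923*t^3 + 29.988*t^2 + 17.7905*t + 20.0515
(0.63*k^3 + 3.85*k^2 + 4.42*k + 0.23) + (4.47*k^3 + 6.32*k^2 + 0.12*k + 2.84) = 5.1*k^3 + 10.17*k^2 + 4.54*k + 3.07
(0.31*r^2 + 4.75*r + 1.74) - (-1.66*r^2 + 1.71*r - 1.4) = 1.97*r^2 + 3.04*r + 3.14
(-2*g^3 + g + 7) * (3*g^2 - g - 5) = -6*g^5 + 2*g^4 + 13*g^3 + 20*g^2 - 12*g - 35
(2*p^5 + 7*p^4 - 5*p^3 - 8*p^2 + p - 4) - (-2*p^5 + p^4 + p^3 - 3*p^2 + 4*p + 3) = 4*p^5 + 6*p^4 - 6*p^3 - 5*p^2 - 3*p - 7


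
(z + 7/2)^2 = z^2 + 7*z + 49/4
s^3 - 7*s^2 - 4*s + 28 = (s - 7)*(s - 2)*(s + 2)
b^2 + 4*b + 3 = (b + 1)*(b + 3)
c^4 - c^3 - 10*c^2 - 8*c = c*(c - 4)*(c + 1)*(c + 2)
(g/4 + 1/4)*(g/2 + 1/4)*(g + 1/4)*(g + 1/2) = g^4/8 + 9*g^3/32 + 7*g^2/32 + 9*g/128 + 1/128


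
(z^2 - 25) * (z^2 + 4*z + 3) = z^4 + 4*z^3 - 22*z^2 - 100*z - 75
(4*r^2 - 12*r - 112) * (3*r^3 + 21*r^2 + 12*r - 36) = 12*r^5 + 48*r^4 - 540*r^3 - 2640*r^2 - 912*r + 4032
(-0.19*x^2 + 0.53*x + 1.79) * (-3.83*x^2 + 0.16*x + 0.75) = 0.7277*x^4 - 2.0603*x^3 - 6.9134*x^2 + 0.6839*x + 1.3425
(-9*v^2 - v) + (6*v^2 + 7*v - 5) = -3*v^2 + 6*v - 5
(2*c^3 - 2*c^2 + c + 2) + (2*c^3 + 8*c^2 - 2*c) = 4*c^3 + 6*c^2 - c + 2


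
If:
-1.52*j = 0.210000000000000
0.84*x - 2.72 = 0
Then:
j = -0.14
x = 3.24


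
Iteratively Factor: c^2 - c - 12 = (c - 4)*(c + 3)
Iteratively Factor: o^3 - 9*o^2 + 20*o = (o)*(o^2 - 9*o + 20) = o*(o - 5)*(o - 4)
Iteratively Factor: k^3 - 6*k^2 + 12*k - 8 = (k - 2)*(k^2 - 4*k + 4) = (k - 2)^2*(k - 2)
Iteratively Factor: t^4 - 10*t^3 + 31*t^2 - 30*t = (t - 3)*(t^3 - 7*t^2 + 10*t) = (t - 5)*(t - 3)*(t^2 - 2*t) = (t - 5)*(t - 3)*(t - 2)*(t)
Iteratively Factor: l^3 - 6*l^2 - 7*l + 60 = (l - 4)*(l^2 - 2*l - 15) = (l - 5)*(l - 4)*(l + 3)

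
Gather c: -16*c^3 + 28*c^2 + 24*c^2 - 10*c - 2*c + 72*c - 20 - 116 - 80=-16*c^3 + 52*c^2 + 60*c - 216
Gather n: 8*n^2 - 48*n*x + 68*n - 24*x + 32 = 8*n^2 + n*(68 - 48*x) - 24*x + 32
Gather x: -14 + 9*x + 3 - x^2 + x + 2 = -x^2 + 10*x - 9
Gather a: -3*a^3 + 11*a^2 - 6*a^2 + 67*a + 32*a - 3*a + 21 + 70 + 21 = -3*a^3 + 5*a^2 + 96*a + 112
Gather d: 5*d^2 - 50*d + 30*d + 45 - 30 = 5*d^2 - 20*d + 15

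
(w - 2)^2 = w^2 - 4*w + 4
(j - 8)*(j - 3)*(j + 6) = j^3 - 5*j^2 - 42*j + 144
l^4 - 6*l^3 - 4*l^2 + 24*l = l*(l - 6)*(l - 2)*(l + 2)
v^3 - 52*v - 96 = (v - 8)*(v + 2)*(v + 6)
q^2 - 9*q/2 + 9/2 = (q - 3)*(q - 3/2)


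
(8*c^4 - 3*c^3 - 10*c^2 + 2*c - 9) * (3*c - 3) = 24*c^5 - 33*c^4 - 21*c^3 + 36*c^2 - 33*c + 27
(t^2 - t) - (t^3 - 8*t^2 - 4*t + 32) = -t^3 + 9*t^2 + 3*t - 32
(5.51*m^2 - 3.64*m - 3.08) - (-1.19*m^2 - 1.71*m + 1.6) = 6.7*m^2 - 1.93*m - 4.68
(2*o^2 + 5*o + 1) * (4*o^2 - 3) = 8*o^4 + 20*o^3 - 2*o^2 - 15*o - 3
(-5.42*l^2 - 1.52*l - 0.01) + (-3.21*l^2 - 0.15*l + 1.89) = -8.63*l^2 - 1.67*l + 1.88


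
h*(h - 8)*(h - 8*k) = h^3 - 8*h^2*k - 8*h^2 + 64*h*k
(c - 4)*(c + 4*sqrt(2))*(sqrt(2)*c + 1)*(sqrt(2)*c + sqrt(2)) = 2*c^4 - 6*c^3 + 9*sqrt(2)*c^3 - 27*sqrt(2)*c^2 - 36*sqrt(2)*c - 24*c - 32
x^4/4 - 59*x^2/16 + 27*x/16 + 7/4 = (x/4 + 1)*(x - 7/2)*(x - 1)*(x + 1/2)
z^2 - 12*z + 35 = (z - 7)*(z - 5)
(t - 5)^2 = t^2 - 10*t + 25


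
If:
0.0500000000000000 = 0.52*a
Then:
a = 0.10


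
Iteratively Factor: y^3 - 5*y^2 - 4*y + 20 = (y - 2)*(y^2 - 3*y - 10) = (y - 2)*(y + 2)*(y - 5)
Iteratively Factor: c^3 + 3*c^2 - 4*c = (c)*(c^2 + 3*c - 4) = c*(c + 4)*(c - 1)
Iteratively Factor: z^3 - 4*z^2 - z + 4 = (z - 1)*(z^2 - 3*z - 4) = (z - 4)*(z - 1)*(z + 1)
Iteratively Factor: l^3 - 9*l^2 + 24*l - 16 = (l - 4)*(l^2 - 5*l + 4) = (l - 4)^2*(l - 1)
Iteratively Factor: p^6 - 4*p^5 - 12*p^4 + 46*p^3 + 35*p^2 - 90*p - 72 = (p + 3)*(p^5 - 7*p^4 + 9*p^3 + 19*p^2 - 22*p - 24) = (p - 3)*(p + 3)*(p^4 - 4*p^3 - 3*p^2 + 10*p + 8) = (p - 3)*(p + 1)*(p + 3)*(p^3 - 5*p^2 + 2*p + 8) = (p - 3)*(p - 2)*(p + 1)*(p + 3)*(p^2 - 3*p - 4) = (p - 4)*(p - 3)*(p - 2)*(p + 1)*(p + 3)*(p + 1)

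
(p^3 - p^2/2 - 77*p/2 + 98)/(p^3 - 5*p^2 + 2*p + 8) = (p^2 + 7*p/2 - 49/2)/(p^2 - p - 2)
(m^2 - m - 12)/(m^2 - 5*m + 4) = (m + 3)/(m - 1)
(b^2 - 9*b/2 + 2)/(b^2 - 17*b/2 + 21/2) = (2*b^2 - 9*b + 4)/(2*b^2 - 17*b + 21)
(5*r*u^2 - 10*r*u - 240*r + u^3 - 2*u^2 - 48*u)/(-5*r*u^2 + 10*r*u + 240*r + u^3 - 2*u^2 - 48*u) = (-5*r - u)/(5*r - u)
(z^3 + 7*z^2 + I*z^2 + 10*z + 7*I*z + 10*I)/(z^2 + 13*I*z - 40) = (z^3 + z^2*(7 + I) + z*(10 + 7*I) + 10*I)/(z^2 + 13*I*z - 40)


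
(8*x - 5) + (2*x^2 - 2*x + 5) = 2*x^2 + 6*x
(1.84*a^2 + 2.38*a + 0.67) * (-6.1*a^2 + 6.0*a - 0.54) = -11.224*a^4 - 3.478*a^3 + 9.1994*a^2 + 2.7348*a - 0.3618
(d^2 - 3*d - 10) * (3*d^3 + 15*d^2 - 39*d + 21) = 3*d^5 + 6*d^4 - 114*d^3 - 12*d^2 + 327*d - 210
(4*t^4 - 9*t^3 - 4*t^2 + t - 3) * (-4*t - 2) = -16*t^5 + 28*t^4 + 34*t^3 + 4*t^2 + 10*t + 6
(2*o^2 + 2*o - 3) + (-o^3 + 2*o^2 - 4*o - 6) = -o^3 + 4*o^2 - 2*o - 9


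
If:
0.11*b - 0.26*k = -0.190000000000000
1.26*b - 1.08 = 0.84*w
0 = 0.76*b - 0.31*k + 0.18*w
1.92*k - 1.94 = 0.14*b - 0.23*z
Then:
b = 0.51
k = 0.95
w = -0.52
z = 0.85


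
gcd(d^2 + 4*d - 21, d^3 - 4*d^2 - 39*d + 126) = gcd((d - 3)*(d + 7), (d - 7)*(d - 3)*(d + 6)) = d - 3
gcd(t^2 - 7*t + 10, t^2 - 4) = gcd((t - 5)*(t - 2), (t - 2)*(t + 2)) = t - 2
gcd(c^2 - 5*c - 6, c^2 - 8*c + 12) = c - 6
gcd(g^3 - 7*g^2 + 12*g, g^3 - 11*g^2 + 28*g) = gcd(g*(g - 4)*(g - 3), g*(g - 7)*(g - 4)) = g^2 - 4*g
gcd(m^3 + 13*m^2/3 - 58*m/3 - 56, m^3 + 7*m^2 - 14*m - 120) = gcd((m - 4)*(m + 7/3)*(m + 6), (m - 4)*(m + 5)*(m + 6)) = m^2 + 2*m - 24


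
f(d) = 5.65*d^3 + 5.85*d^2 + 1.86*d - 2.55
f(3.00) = 208.23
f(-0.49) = -2.72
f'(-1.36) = 17.30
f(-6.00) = -1023.51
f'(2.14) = 104.52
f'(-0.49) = 0.20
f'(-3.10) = 128.48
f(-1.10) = -5.04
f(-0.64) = -2.83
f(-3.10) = -120.42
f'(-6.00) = 541.86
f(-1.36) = -8.47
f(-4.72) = -475.12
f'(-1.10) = 9.50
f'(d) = 16.95*d^2 + 11.7*d + 1.86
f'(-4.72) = 324.25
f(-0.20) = -2.73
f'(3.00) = 189.51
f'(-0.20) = 0.20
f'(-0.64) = 1.31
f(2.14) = 83.59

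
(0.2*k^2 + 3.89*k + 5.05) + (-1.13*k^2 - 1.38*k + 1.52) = -0.93*k^2 + 2.51*k + 6.57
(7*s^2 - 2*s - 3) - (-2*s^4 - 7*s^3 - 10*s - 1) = 2*s^4 + 7*s^3 + 7*s^2 + 8*s - 2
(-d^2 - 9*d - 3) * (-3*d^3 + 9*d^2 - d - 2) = 3*d^5 + 18*d^4 - 71*d^3 - 16*d^2 + 21*d + 6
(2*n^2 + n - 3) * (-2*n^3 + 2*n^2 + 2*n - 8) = -4*n^5 + 2*n^4 + 12*n^3 - 20*n^2 - 14*n + 24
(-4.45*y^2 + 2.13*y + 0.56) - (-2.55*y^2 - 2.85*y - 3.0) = -1.9*y^2 + 4.98*y + 3.56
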